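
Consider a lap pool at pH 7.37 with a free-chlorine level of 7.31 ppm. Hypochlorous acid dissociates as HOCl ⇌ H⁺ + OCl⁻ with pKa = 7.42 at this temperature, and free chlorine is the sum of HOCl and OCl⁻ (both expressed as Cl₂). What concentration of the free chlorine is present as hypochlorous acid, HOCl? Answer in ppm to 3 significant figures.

[OCl⁻]/[HOCl] = 10^(pH − pKa) = 10^(7.37 − 7.42) = 10^-0.05 = 0.8913.
Fraction as HOCl = 1 / (1 + 0.8913) = 0.5288.
HOCl = 0.5288 × 7.31 ppm = 3.865 ppm.

3.87 ppm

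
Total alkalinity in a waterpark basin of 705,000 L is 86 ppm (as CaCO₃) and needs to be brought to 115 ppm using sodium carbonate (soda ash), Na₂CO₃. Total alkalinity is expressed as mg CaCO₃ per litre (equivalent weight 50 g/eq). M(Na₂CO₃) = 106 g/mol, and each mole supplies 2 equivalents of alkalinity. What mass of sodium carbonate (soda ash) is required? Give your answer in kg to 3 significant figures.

21.7 kg

Alkalinity to add: (115 − 86) = 29 mg/L as CaCO₃ × 705,000 L = 20,440 g as CaCO₃.
Equivalents: 20,440 g ÷ 50 g/eq = 408.9 eq.
Each mole of Na₂CO₃ supplies 2 eq, so 408.9 / 2 = 204.4 mol.
Mass: 204.4 mol × 106 g/mol = 21,670 g.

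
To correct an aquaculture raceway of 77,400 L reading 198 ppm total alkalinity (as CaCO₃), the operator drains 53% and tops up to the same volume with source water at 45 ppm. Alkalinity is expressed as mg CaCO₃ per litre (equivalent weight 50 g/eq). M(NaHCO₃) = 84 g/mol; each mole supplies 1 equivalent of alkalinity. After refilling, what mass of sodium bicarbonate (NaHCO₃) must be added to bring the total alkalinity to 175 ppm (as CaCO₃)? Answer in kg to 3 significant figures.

After draining 53% and refilling: 198 × 0.47 + 45 × 0.53 = 116.91 ppm.
Deficit to target: 175 − 116.91 = 58.09 mg/L.
As CaCO₃: 58.09 mg/L × 77,400 L = 4496 g; ÷ 50 g/eq ÷ 1 = 89.92 mol NaHCO₃.
Mass: 89.92 × 84 = 7554 g.

7.55 kg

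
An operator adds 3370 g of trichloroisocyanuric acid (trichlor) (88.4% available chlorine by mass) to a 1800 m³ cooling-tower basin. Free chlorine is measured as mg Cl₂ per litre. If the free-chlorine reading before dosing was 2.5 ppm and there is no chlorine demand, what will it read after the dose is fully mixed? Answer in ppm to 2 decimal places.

Volume: 1800 m³ = 1,800,000 L.
Available chlorine delivered: 3370 g × 0.884 = 2979 g as Cl₂.
Concentration rise: 2979 g / 1,800,000 L = 1.655 mg/L = 1.66 ppm.
Final FC: 2.5 + 1.66 = 4.16 ppm.

4.16 ppm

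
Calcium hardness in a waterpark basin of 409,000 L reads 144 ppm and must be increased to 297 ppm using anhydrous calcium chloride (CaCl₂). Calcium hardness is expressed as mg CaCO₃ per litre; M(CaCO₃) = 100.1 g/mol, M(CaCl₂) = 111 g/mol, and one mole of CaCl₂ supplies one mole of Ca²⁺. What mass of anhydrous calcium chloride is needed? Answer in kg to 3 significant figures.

69.4 kg

Hardness to add: (297 − 144) = 153 mg/L as CaCO₃ × 409,000 L = 62,580 g as CaCO₃.
Moles of Ca²⁺ (1 mol Ca²⁺ ≡ 1 mol CaCO₃): 62,580 / 100.1 g/mol = 625.1 mol.
Mass of CaCl₂: 625.1 × 111 = 69,390 g.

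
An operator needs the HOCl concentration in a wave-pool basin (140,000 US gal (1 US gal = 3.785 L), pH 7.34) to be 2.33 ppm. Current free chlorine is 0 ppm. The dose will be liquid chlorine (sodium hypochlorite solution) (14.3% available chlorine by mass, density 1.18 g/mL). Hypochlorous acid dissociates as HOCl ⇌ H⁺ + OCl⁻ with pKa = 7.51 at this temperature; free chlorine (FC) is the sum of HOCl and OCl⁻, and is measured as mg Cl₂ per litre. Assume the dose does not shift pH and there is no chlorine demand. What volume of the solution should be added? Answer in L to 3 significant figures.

Volume: 140,000 US gal × 3.785 L/gal = 529,900 L.
[OCl⁻]/[HOCl] = 10^(pH − pKa) = 10^(7.34 − 7.51) = 0.6761; fraction as HOCl = 1/(1 + 0.6761) = 0.5966.
Free chlorine required for 2.33 ppm HOCl: 2.33 / 0.5966 = 3.905 ppm.
FC to add: 3.905 − 0 = 3.905 mg/L as Cl₂.
Cl₂ equivalent: 3.905 mg/L × 529,900 L = 2069 g.
Product at 14.3% available Cl: 2069 / 0.143 = 14,470 g.
Volume: 14,470 g ÷ 1.18 g/mL = 12,260 mL.

12.3 L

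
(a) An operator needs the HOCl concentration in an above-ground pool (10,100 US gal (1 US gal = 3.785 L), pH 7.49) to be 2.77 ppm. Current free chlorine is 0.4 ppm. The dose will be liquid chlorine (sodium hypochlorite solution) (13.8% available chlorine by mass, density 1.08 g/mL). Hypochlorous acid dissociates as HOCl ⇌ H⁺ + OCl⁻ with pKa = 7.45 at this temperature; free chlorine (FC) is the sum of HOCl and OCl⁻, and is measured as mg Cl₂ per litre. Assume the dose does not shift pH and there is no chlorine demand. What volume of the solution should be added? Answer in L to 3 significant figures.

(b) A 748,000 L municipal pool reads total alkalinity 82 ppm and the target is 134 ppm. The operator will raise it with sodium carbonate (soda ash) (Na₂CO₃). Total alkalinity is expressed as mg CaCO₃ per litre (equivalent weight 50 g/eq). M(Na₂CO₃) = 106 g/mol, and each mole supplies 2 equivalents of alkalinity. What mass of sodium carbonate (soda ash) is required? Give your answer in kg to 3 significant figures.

(a) 1.39 L; (b) 41.2 kg

(a) Volume: 10,100 US gal × 3.785 L/gal = 38,228 L.
(a) [OCl⁻]/[HOCl] = 10^(pH − pKa) = 10^(7.49 − 7.45) = 1.096; fraction as HOCl = 1/(1 + 1.096) = 0.477.
(a) Free chlorine required for 2.77 ppm HOCl: 2.77 / 0.477 = 5.807 ppm.
(a) FC to add: 5.807 − 0.4 = 5.407 mg/L as Cl₂.
(a) Cl₂ equivalent: 5.407 mg/L × 38,228 L = 206.7 g.
(a) Product at 13.8% available Cl: 206.7 / 0.138 = 1498 g.
(a) Volume: 1498 g ÷ 1.08 g/mL = 1387 mL.

(b) Alkalinity to add: (134 − 82) = 52 mg/L as CaCO₃ × 748,000 L = 38,900 g as CaCO₃.
(b) Equivalents: 38,900 g ÷ 50 g/eq = 777.9 eq.
(b) Each mole of Na₂CO₃ supplies 2 eq, so 777.9 / 2 = 389 mol.
(b) Mass: 389 mol × 106 g/mol = 41,230 g.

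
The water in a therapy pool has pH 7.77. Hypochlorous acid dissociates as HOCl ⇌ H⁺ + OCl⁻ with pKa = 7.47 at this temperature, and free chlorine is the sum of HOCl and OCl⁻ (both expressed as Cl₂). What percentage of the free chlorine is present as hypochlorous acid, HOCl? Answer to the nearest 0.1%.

33.4%

[OCl⁻]/[HOCl] = 10^(pH − pKa) = 10^(7.77 − 7.47) = 10^0.30 = 1.995.
Fraction as HOCl = 1 / (1 + 1.995) = 0.3339.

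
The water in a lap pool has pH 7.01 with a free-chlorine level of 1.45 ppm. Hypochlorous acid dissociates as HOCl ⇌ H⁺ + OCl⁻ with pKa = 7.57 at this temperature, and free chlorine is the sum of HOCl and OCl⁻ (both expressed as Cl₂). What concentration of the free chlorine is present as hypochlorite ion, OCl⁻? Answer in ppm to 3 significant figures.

[OCl⁻]/[HOCl] = 10^(pH − pKa) = 10^(7.01 − 7.57) = 10^-0.56 = 0.2754.
Fraction as HOCl = 1 / (1 + 0.2754) = 0.7841.
OCl⁻ = (1 − 0.7841) × 1.45 ppm = 0.3131 ppm.

0.313 ppm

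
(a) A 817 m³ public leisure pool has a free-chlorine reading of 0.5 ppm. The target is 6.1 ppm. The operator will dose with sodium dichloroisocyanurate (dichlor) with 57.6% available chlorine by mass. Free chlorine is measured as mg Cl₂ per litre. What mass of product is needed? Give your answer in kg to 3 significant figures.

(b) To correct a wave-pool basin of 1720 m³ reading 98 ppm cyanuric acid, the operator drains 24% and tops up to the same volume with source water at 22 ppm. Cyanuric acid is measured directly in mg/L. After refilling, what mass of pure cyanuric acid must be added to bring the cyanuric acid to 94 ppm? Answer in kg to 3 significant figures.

(a) Volume: 817 m³ = 817,000 L.
(a) Chlorine deficit: 6.1 − 0.5 = 5.6 ppm = 5.6 mg/L as Cl₂.
(a) Cl₂ equivalent needed: 5.6 mg/L × 817,000 L = 4,575,000 mg = 4575 g.
(a) Product at 57.6% available chlorine: 4575 / 0.576 = 7943 g.

(b) Volume: 1720 m³ = 1,720,000 L.
(b) After draining 24% and refilling: 98 × 0.76 + 22 × 0.24 = 79.76 ppm.
(b) Deficit to target: 94 − 79.76 = 14.24 mg/L.
(b) Mass: 14.24 mg/L × 1,720,000 L = 24,490 g cyanuric acid.

(a) 7.94 kg; (b) 24.5 kg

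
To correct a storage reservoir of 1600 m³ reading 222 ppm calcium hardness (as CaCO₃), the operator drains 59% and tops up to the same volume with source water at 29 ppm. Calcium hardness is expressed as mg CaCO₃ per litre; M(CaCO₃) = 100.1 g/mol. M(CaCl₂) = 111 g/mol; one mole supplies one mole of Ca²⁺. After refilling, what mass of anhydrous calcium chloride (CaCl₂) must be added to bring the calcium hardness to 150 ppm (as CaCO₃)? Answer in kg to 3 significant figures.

Volume: 1600 m³ = 1,600,000 L.
After draining 59% and refilling: 222 × 0.41 + 29 × 0.59 = 108.13 ppm.
Deficit to target: 150 − 108.13 = 41.87 mg/L.
As CaCO₃: 41.87 mg/L × 1,600,000 L = 66,990 g; ÷ 100.1 = 669.3 mol Ca²⁺.
Mass: 669.3 × 111 = 74,290 g.

74.3 kg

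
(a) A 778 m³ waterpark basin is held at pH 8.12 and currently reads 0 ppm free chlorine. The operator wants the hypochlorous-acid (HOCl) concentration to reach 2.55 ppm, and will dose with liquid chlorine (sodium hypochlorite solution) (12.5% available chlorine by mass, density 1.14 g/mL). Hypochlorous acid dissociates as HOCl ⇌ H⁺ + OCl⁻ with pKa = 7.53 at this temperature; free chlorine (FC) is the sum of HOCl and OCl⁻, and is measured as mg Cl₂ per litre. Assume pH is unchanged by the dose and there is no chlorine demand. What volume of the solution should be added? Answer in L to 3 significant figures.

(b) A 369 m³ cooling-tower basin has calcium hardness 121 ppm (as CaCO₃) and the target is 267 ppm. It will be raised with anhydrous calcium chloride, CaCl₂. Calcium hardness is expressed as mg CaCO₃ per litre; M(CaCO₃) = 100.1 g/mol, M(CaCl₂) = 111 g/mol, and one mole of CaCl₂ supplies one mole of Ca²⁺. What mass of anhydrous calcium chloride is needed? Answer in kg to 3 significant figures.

(a) Volume: 778 m³ = 778,000 L.
(a) [OCl⁻]/[HOCl] = 10^(pH − pKa) = 10^(8.12 − 7.53) = 3.89; fraction as HOCl = 1/(1 + 3.89) = 0.2045.
(a) Free chlorine required for 2.55 ppm HOCl: 2.55 / 0.2045 = 12.47 ppm.
(a) FC to add: 12.47 − 0 = 12.47 mg/L as Cl₂.
(a) Cl₂ equivalent: 12.47 mg/L × 778,000 L = 9702 g.
(a) Product at 12.5% available Cl: 9702 / 0.125 = 77,620 g.
(a) Volume: 77,620 g ÷ 1.14 g/mL = 68,090 mL.

(b) Volume: 369 m³ = 369,000 L.
(b) Hardness to add: (267 − 121) = 146 mg/L as CaCO₃ × 369,000 L = 53,870 g as CaCO₃.
(b) Moles of Ca²⁺ (1 mol Ca²⁺ ≡ 1 mol CaCO₃): 53,870 / 100.1 g/mol = 538.2 mol.
(b) Mass of CaCl₂: 538.2 × 111 = 59,740 g.

(a) 68.1 L; (b) 59.7 kg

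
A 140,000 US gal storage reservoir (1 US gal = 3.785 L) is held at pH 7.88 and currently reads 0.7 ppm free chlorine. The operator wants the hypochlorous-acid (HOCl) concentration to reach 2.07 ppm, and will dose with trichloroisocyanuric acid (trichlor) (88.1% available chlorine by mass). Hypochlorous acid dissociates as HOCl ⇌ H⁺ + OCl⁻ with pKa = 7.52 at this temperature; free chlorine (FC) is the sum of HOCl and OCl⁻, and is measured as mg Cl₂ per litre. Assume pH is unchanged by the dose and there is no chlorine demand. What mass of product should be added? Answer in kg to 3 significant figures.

3.68 kg

Volume: 140,000 US gal × 3.785 L/gal = 529,900 L.
[OCl⁻]/[HOCl] = 10^(pH − pKa) = 10^(7.88 − 7.52) = 2.291; fraction as HOCl = 1/(1 + 2.291) = 0.3039.
Free chlorine required for 2.07 ppm HOCl: 2.07 / 0.3039 = 6.812 ppm.
FC to add: 6.812 − 0.7 = 6.112 mg/L as Cl₂.
Cl₂ equivalent: 6.112 mg/L × 529,900 L = 3239 g.
Product at 88.1% available Cl: 3239 / 0.881 = 3676 g.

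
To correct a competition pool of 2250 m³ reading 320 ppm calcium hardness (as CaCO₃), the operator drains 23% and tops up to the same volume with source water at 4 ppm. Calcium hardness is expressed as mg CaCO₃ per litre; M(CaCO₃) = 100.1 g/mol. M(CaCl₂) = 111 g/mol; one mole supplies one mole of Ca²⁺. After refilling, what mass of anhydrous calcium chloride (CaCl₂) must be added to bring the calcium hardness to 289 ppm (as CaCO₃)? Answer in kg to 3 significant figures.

104 kg

Volume: 2250 m³ = 2,250,000 L.
After draining 23% and refilling: 320 × 0.77 + 4 × 0.23 = 247.32 ppm.
Deficit to target: 289 − 247.32 = 41.68 mg/L.
As CaCO₃: 41.68 mg/L × 2,250,000 L = 93,780 g; ÷ 100.1 = 936.9 mol Ca²⁺.
Mass: 936.9 × 111 = 104,000 g.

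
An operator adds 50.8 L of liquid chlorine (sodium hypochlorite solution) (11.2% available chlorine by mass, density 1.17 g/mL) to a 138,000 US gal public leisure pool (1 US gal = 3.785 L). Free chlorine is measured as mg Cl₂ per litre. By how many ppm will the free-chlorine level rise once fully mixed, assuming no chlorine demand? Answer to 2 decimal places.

12.74 ppm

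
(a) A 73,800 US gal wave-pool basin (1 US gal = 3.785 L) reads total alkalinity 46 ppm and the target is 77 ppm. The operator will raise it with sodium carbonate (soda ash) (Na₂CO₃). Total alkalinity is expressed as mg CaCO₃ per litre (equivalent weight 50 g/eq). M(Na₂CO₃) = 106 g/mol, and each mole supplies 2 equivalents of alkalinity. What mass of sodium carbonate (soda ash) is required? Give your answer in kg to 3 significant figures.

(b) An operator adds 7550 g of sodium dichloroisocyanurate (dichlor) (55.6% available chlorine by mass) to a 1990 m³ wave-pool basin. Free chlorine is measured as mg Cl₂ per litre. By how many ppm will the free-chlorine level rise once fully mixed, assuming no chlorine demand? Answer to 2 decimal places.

(a) Volume: 73,800 US gal × 3.785 L/gal = 279,333 L.
(a) Alkalinity to add: (77 − 46) = 31 mg/L as CaCO₃ × 279,333 L = 8659 g as CaCO₃.
(a) Equivalents: 8659 g ÷ 50 g/eq = 173.2 eq.
(a) Each mole of Na₂CO₃ supplies 2 eq, so 173.2 / 2 = 86.59 mol.
(a) Mass: 86.59 mol × 106 g/mol = 9179 g.

(b) Volume: 1990 m³ = 1,990,000 L.
(b) Available chlorine delivered: 7550 g × 0.556 = 4198 g as Cl₂.
(b) Concentration rise: 4198 g / 1,990,000 L = 2.109 mg/L = 2.11 ppm.

(a) 9.18 kg; (b) 2.11 ppm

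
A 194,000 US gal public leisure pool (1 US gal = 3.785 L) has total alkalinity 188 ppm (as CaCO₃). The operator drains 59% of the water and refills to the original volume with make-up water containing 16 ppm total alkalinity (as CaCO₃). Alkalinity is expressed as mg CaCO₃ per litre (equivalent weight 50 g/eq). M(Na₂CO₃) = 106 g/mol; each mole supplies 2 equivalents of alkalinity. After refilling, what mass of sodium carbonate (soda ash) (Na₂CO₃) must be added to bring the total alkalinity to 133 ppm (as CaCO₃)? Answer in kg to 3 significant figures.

Volume: 194,000 US gal × 3.785 L/gal = 734,290 L.
After draining 59% and refilling: 188 × 0.41 + 16 × 0.59 = 86.52 ppm.
Deficit to target: 133 − 86.52 = 46.48 mg/L.
As CaCO₃: 46.48 mg/L × 734,290 L = 34,130 g; ÷ 50 g/eq ÷ 2 = 341.3 mol Na₂CO₃.
Mass: 341.3 × 106 = 36,180 g.

36.2 kg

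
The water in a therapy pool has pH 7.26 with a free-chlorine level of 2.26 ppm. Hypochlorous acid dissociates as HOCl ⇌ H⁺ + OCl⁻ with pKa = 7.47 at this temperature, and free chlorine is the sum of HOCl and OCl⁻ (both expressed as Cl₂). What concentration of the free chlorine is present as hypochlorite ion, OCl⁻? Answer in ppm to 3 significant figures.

[OCl⁻]/[HOCl] = 10^(pH − pKa) = 10^(7.26 − 7.47) = 10^-0.21 = 0.6166.
Fraction as HOCl = 1 / (1 + 0.6166) = 0.6186.
OCl⁻ = (1 − 0.6186) × 2.26 ppm = 0.862 ppm.

0.862 ppm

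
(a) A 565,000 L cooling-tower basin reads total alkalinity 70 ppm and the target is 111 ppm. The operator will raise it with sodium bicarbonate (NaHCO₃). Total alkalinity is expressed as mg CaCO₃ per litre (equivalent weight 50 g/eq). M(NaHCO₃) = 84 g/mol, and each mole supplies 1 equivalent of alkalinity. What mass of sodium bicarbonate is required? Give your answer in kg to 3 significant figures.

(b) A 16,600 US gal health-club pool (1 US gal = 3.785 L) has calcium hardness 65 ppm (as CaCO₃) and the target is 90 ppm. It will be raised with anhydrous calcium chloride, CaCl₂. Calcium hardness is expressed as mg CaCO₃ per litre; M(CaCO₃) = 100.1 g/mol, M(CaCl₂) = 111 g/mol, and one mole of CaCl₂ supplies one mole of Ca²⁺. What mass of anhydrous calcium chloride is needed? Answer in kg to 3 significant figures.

(a) 38.9 kg; (b) 1.74 kg

(a) Alkalinity to add: (111 − 70) = 41 mg/L as CaCO₃ × 565,000 L = 23,160 g as CaCO₃.
(a) Equivalents: 23,160 g ÷ 50 g/eq = 463.3 eq.
(a) NaHCO₃ supplies 1 eq per mole → 463.3 mol.
(a) Mass: 463.3 mol × 84 g/mol = 38,920 g.

(b) Volume: 16,600 US gal × 3.785 L/gal = 62,831 L.
(b) Hardness to add: (90 − 65) = 25 mg/L as CaCO₃ × 62,831 L = 1571 g as CaCO₃.
(b) Moles of Ca²⁺ (1 mol Ca²⁺ ≡ 1 mol CaCO₃): 1571 / 100.1 g/mol = 15.69 mol.
(b) Mass of CaCl₂: 15.69 × 111 = 1742 g.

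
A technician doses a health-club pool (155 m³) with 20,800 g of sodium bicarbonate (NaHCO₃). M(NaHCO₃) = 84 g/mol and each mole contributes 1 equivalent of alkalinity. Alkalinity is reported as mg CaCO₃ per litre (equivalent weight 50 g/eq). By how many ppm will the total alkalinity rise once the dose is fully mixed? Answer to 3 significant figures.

79.9 ppm

Volume: 155 m³ = 155,000 L.
Moles of NaHCO₃: 20,800 g ÷ 84 g/mol = 247.6 mol → 247.6 eq of alkalinity.
As CaCO₃: 247.6 eq × 50 g/eq = 12,380 g.
Rise: 12,380 g / 155,000 L × 1000 = 79.88 mg/L.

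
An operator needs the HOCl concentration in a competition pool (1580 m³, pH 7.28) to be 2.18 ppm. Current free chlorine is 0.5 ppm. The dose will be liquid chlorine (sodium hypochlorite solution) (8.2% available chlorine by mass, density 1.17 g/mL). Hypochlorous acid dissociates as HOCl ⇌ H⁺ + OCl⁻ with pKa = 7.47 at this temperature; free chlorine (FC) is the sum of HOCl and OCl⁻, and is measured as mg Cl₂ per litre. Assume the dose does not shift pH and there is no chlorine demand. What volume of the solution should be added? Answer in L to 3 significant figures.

50.8 L

Volume: 1580 m³ = 1,580,000 L.
[OCl⁻]/[HOCl] = 10^(pH − pKa) = 10^(7.28 − 7.47) = 0.6457; fraction as HOCl = 1/(1 + 0.6457) = 0.6077.
Free chlorine required for 2.18 ppm HOCl: 2.18 / 0.6077 = 3.588 ppm.
FC to add: 3.588 − 0.5 = 3.088 mg/L as Cl₂.
Cl₂ equivalent: 3.088 mg/L × 1,580,000 L = 4878 g.
Product at 8.2% available Cl: 4878 / 0.082 = 59,490 g.
Volume: 59,490 g ÷ 1.17 g/mL = 50,850 mL.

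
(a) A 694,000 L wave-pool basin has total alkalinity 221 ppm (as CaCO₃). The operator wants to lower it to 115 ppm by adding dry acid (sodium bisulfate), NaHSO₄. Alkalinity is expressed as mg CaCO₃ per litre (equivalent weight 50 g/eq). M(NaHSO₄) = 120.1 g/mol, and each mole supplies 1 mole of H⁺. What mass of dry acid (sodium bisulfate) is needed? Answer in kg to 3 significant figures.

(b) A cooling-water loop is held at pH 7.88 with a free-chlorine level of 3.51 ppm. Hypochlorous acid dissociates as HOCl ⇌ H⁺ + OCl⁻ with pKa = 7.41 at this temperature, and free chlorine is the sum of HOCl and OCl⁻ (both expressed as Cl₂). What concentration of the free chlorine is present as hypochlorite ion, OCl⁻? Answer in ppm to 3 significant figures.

(a) Alkalinity to neutralize: (221 − 115) = 106 mg/L as CaCO₃ × 694,000 L = 73,560 g as CaCO₃.
(a) Equivalents of H⁺ required: 73,560 ÷ 50 g/eq = 1471 eq = 1471 mol NaHSO₄.
(a) Mass of NaHSO₄: 1471 × 120.1 = 176,700 g.

(b) [OCl⁻]/[HOCl] = 10^(pH − pKa) = 10^(7.88 − 7.41) = 10^0.47 = 2.951.
(b) Fraction as HOCl = 1 / (1 + 2.951) = 0.2531.
(b) OCl⁻ = (1 − 0.2531) × 3.51 ppm = 2.622 ppm.

(a) 177 kg; (b) 2.62 ppm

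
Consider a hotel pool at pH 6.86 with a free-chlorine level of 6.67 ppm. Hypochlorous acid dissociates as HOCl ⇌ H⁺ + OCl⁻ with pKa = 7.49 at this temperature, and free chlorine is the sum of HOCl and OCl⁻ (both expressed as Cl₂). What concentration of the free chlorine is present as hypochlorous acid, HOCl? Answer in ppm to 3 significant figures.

[OCl⁻]/[HOCl] = 10^(pH − pKa) = 10^(6.86 − 7.49) = 10^-0.63 = 0.2344.
Fraction as HOCl = 1 / (1 + 0.2344) = 0.8101.
HOCl = 0.8101 × 6.67 ppm = 5.403 ppm.

5.40 ppm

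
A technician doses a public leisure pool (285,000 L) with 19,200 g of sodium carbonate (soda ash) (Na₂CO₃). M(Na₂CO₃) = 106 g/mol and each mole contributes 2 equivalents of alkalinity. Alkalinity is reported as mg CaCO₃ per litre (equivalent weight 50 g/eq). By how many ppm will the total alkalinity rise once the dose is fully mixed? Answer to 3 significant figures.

Moles of Na₂CO₃: 19,200 g ÷ 106 g/mol = 181.1 mol → 362.3 eq of alkalinity.
As CaCO₃: 362.3 eq × 50 g/eq = 18,110 g.
Rise: 18,110 g / 285,000 L × 1000 = 63.56 mg/L.

63.6 ppm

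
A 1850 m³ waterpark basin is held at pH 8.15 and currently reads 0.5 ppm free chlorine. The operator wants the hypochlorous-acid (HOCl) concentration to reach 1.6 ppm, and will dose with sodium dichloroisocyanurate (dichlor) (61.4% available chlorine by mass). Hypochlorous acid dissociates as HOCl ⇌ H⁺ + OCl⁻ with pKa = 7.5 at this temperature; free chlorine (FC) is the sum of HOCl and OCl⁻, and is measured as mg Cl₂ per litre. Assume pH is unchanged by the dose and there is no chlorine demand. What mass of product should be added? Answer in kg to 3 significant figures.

Volume: 1850 m³ = 1,850,000 L.
[OCl⁻]/[HOCl] = 10^(pH − pKa) = 10^(8.15 − 7.5) = 4.467; fraction as HOCl = 1/(1 + 4.467) = 0.1829.
Free chlorine required for 1.6 ppm HOCl: 1.6 / 0.1829 = 8.747 ppm.
FC to add: 8.747 − 0.5 = 8.247 mg/L as Cl₂.
Cl₂ equivalent: 8.247 mg/L × 1,850,000 L = 15,260 g.
Product at 61.4% available Cl: 15,260 / 0.614 = 24,850 g.

24.8 kg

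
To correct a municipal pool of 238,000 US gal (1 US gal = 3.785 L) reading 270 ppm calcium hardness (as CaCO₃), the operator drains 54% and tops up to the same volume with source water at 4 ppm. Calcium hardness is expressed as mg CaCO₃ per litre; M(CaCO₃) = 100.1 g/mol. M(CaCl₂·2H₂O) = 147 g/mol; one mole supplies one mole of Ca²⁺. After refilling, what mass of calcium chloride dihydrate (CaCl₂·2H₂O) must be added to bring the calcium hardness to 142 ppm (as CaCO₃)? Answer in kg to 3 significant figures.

Volume: 238,000 US gal × 3.785 L/gal = 900,830 L.
After draining 54% and refilling: 270 × 0.46 + 4 × 0.54 = 126.36 ppm.
Deficit to target: 142 − 126.36 = 15.64 mg/L.
As CaCO₃: 15.64 mg/L × 900,830 L = 14,090 g; ÷ 100.1 = 140.7 mol Ca²⁺.
Mass: 140.7 × 147 = 20,690 g.

20.7 kg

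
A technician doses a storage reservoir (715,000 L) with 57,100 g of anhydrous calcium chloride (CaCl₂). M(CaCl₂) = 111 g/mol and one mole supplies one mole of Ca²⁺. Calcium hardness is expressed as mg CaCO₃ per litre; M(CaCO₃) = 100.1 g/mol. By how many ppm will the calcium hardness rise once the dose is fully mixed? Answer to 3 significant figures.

Moles of Ca²⁺: 57,100 g ÷ 111 g/mol = 514.4 mol.
As CaCO₃: 514.4 mol × 100.1 g/mol = 51,490 g.
Rise: 51,490 g / 715,000 L × 1000 = 72.02 mg/L.

72.0 ppm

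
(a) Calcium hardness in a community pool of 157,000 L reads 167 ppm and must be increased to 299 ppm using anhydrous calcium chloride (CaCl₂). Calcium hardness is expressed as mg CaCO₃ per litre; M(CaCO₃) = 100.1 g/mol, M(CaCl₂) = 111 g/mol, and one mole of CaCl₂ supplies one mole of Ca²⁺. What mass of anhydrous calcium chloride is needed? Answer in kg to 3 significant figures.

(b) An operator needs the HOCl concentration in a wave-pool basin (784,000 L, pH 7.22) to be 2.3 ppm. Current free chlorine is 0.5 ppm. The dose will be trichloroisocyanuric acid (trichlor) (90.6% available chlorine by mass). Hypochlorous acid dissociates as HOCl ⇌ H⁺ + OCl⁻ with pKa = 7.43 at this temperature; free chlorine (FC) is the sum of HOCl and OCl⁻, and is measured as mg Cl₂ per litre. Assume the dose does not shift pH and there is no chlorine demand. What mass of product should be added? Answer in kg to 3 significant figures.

(a) Hardness to add: (299 − 167) = 132 mg/L as CaCO₃ × 157,000 L = 20,720 g as CaCO₃.
(a) Moles of Ca²⁺ (1 mol Ca²⁺ ≡ 1 mol CaCO₃): 20,720 / 100.1 g/mol = 207 mol.
(a) Mass of CaCl₂: 207 × 111 = 22,980 g.

(b) [OCl⁻]/[HOCl] = 10^(pH − pKa) = 10^(7.22 − 7.43) = 0.6166; fraction as HOCl = 1/(1 + 0.6166) = 0.6186.
(b) Free chlorine required for 2.3 ppm HOCl: 2.3 / 0.6186 = 3.718 ppm.
(b) FC to add: 3.718 − 0.5 = 3.218 mg/L as Cl₂.
(b) Cl₂ equivalent: 3.218 mg/L × 784,000 L = 2523 g.
(b) Product at 90.6% available Cl: 2523 / 0.906 = 2785 g.

(a) 23.0 kg; (b) 2.78 kg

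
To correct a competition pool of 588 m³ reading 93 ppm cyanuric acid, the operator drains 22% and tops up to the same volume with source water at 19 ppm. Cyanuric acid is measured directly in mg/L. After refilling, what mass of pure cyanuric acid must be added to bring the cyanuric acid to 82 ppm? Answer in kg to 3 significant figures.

3.10 kg

Volume: 588 m³ = 588,000 L.
After draining 22% and refilling: 93 × 0.78 + 19 × 0.22 = 76.72 ppm.
Deficit to target: 82 − 76.72 = 5.28 mg/L.
Mass: 5.28 mg/L × 588,000 L = 3105 g cyanuric acid.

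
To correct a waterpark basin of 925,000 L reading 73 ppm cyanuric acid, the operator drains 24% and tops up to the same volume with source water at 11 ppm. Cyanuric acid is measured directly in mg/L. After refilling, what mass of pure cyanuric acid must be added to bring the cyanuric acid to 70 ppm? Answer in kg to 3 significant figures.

After draining 24% and refilling: 73 × 0.76 + 11 × 0.24 = 58.12 ppm.
Deficit to target: 70 − 58.12 = 11.88 mg/L.
Mass: 11.88 mg/L × 925,000 L = 10,990 g cyanuric acid.

11.0 kg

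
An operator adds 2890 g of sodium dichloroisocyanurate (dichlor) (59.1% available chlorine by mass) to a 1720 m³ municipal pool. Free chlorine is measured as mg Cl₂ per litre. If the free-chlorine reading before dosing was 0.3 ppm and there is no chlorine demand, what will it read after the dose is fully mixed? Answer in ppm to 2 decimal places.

Volume: 1720 m³ = 1,720,000 L.
Available chlorine delivered: 2890 g × 0.591 = 1708 g as Cl₂.
Concentration rise: 1708 g / 1,720,000 L = 0.993 mg/L = 0.99 ppm.
Final FC: 0.3 + 0.99 = 1.29 ppm.

1.29 ppm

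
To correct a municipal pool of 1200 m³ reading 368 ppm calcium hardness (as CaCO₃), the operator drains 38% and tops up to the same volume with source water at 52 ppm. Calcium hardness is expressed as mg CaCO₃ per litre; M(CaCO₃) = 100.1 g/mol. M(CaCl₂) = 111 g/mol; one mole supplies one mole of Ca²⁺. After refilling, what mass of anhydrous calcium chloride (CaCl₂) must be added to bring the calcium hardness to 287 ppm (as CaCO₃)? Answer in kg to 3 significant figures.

52.0 kg

Volume: 1200 m³ = 1,200,000 L.
After draining 38% and refilling: 368 × 0.62 + 52 × 0.38 = 247.92 ppm.
Deficit to target: 287 − 247.92 = 39.08 mg/L.
As CaCO₃: 39.08 mg/L × 1,200,000 L = 46,900 g; ÷ 100.1 = 468.5 mol Ca²⁺.
Mass: 468.5 × 111 = 52,000 g.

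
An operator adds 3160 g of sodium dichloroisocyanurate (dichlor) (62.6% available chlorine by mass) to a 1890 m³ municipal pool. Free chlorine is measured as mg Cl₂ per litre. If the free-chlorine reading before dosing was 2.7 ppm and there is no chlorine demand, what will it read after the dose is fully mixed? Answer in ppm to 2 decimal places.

3.75 ppm

Volume: 1890 m³ = 1,890,000 L.
Available chlorine delivered: 3160 g × 0.626 = 1978 g as Cl₂.
Concentration rise: 1978 g / 1,890,000 L = 1.047 mg/L = 1.05 ppm.
Final FC: 2.7 + 1.05 = 3.75 ppm.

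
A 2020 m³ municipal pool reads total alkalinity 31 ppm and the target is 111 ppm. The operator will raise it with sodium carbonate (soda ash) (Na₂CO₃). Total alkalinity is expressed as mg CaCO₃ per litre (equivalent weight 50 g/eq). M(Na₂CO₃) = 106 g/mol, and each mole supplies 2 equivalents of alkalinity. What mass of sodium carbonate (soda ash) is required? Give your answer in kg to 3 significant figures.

Volume: 2020 m³ = 2,020,000 L.
Alkalinity to add: (111 − 31) = 80 mg/L as CaCO₃ × 2,020,000 L = 161,600 g as CaCO₃.
Equivalents: 161,600 g ÷ 50 g/eq = 3232 eq.
Each mole of Na₂CO₃ supplies 2 eq, so 3232 / 2 = 1616 mol.
Mass: 1616 mol × 106 g/mol = 171,300 g.

171 kg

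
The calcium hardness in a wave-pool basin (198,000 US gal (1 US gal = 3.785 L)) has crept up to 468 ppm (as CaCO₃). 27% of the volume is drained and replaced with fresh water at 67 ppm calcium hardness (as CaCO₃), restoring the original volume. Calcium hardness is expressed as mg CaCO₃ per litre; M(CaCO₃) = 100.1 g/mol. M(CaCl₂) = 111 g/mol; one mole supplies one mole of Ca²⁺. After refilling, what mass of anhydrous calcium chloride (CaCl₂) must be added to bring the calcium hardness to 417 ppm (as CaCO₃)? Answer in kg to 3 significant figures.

Volume: 198,000 US gal × 3.785 L/gal = 749,430 L.
After draining 27% and refilling: 468 × 0.73 + 67 × 0.27 = 359.73 ppm.
Deficit to target: 417 − 359.73 = 57.27 mg/L.
As CaCO₃: 57.27 mg/L × 749,430 L = 42,920 g; ÷ 100.1 = 428.8 mol Ca²⁺.
Mass: 428.8 × 111 = 47,590 g.

47.6 kg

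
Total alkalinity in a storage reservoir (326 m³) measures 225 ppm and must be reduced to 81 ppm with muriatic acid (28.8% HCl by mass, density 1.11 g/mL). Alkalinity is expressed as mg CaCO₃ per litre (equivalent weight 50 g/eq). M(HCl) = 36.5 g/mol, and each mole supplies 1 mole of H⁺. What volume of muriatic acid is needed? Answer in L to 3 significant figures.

Volume: 326 m³ = 326,000 L.
Alkalinity to neutralize: (225 − 81) = 144 mg/L as CaCO₃ × 326,000 L = 46,940 g as CaCO₃.
Equivalents of H⁺ required: 46,940 ÷ 50 g/eq = 938.9 eq = 938.9 mol HCl.
Mass of HCl: 938.9 × 36.5 = 34,270 g.
Mass of 28.8% solution: 34,270 / 0.288 = 119,000 g.
Volume: 119,000 g ÷ 1.11 g/mL = 107,200 mL.

107 L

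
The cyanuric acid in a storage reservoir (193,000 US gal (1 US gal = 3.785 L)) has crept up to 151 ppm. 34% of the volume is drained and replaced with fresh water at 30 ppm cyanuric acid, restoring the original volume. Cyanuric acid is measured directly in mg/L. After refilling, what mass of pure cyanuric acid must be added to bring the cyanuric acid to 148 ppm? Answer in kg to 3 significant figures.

27.9 kg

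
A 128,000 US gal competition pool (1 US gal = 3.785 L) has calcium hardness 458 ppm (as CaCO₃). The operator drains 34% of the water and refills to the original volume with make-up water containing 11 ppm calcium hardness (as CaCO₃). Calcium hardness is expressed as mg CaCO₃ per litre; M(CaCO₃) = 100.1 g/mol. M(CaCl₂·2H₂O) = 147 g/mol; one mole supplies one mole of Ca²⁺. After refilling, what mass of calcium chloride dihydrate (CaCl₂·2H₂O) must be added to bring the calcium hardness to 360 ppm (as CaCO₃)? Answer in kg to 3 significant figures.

Volume: 128,000 US gal × 3.785 L/gal = 484,480 L.
After draining 34% and refilling: 458 × 0.66 + 11 × 0.34 = 306.02 ppm.
Deficit to target: 360 − 306.02 = 53.98 mg/L.
As CaCO₃: 53.98 mg/L × 484,480 L = 26,150 g; ÷ 100.1 = 261.3 mol Ca²⁺.
Mass: 261.3 × 147 = 38,410 g.

38.4 kg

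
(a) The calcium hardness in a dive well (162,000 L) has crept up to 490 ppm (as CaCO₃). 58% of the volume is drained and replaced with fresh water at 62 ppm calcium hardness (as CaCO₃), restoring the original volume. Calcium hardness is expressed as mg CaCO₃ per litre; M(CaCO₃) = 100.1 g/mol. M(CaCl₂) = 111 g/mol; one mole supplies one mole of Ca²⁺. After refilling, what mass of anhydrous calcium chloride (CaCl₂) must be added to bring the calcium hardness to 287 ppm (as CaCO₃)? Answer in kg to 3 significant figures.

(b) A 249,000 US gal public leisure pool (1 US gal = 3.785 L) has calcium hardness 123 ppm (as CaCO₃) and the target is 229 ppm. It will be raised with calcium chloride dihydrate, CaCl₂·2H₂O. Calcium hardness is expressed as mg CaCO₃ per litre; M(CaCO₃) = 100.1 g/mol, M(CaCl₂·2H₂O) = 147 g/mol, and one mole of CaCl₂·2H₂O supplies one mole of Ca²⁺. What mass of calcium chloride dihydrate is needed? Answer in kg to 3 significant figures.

(a) After draining 58% and refilling: 490 × 0.42 + 62 × 0.58 = 241.76 ppm.
(a) Deficit to target: 287 − 241.76 = 45.24 mg/L.
(a) As CaCO₃: 45.24 mg/L × 162,000 L = 7329 g; ÷ 100.1 = 73.22 mol Ca²⁺.
(a) Mass: 73.22 × 111 = 8127 g.

(b) Volume: 249,000 US gal × 3.785 L/gal = 942,465 L.
(b) Hardness to add: (229 − 123) = 106 mg/L as CaCO₃ × 942,465 L = 99,900 g as CaCO₃.
(b) Moles of Ca²⁺ (1 mol Ca²⁺ ≡ 1 mol CaCO₃): 99,900 / 100.1 g/mol = 998 mol.
(b) Mass of CaCl₂·2H₂O: 998 × 147 = 146,700 g.

(a) 8.13 kg; (b) 147 kg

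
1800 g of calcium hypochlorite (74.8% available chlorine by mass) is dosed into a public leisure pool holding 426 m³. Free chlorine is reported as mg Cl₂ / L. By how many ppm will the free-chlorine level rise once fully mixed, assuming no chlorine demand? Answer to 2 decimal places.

3.16 ppm

Volume: 426 m³ = 426,000 L.
Available chlorine delivered: 1800 g × 0.748 = 1346 g as Cl₂.
Concentration rise: 1346 g / 426,000 L = 3.161 mg/L = 3.16 ppm.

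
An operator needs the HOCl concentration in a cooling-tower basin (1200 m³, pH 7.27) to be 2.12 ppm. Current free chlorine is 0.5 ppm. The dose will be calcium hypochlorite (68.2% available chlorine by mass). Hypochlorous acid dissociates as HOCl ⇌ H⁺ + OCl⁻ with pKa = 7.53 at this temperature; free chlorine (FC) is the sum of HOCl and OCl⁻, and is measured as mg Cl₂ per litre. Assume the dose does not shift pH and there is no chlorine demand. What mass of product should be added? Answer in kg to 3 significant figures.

Volume: 1200 m³ = 1,200,000 L.
[OCl⁻]/[HOCl] = 10^(pH − pKa) = 10^(7.27 − 7.53) = 0.5495; fraction as HOCl = 1/(1 + 0.5495) = 0.6454.
Free chlorine required for 2.12 ppm HOCl: 2.12 / 0.6454 = 3.285 ppm.
FC to add: 3.285 − 0.5 = 2.785 mg/L as Cl₂.
Cl₂ equivalent: 2.785 mg/L × 1,200,000 L = 3342 g.
Product at 68.2% available Cl: 3342 / 0.682 = 4900 g.

4.90 kg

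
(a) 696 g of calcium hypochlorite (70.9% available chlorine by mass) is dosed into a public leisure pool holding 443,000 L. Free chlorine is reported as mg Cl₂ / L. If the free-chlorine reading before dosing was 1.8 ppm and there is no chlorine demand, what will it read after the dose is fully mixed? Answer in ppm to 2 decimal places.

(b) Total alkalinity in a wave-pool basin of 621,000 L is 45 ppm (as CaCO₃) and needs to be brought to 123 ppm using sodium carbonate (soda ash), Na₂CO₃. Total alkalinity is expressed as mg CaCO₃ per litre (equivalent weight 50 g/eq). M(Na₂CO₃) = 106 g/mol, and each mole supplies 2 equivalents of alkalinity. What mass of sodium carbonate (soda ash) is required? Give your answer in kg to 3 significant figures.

(a) 2.91 ppm; (b) 51.3 kg

(a) Available chlorine delivered: 696 g × 0.709 = 493.5 g as Cl₂.
(a) Concentration rise: 493.5 g / 443,000 L = 1.114 mg/L = 1.11 ppm.
(a) Final FC: 1.8 + 1.11 = 2.91 ppm.

(b) Alkalinity to add: (123 − 45) = 78 mg/L as CaCO₃ × 621,000 L = 48,440 g as CaCO₃.
(b) Equivalents: 48,440 g ÷ 50 g/eq = 968.8 eq.
(b) Each mole of Na₂CO₃ supplies 2 eq, so 968.8 / 2 = 484.4 mol.
(b) Mass: 484.4 mol × 106 g/mol = 51,340 g.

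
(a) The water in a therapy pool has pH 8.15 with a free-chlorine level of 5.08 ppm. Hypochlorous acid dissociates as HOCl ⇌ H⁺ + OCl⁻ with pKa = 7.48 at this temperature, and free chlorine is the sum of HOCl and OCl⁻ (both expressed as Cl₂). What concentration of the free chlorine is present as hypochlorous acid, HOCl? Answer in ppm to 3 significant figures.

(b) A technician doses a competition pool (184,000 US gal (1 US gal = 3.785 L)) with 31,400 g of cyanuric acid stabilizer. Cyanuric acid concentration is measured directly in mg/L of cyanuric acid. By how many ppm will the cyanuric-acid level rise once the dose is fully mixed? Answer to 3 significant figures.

(a) 0.895 ppm; (b) 45.1 ppm

(a) [OCl⁻]/[HOCl] = 10^(pH − pKa) = 10^(8.15 − 7.48) = 10^0.67 = 4.677.
(a) Fraction as HOCl = 1 / (1 + 4.677) = 0.1761.
(a) HOCl = 0.1761 × 5.08 ppm = 0.8948 ppm.

(b) Volume: 184,000 US gal × 3.785 L/gal = 696,440 L.
(b) Rise: 31,400 g / 696,440 L × 1000 = 45.09 mg/L.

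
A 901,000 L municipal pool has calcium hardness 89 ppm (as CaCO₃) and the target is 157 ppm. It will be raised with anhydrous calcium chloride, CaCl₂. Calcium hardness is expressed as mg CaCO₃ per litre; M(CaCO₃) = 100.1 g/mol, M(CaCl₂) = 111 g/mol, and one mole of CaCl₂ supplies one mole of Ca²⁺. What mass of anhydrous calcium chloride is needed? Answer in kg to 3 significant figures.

Hardness to add: (157 − 89) = 68 mg/L as CaCO₃ × 901,000 L = 61,270 g as CaCO₃.
Moles of Ca²⁺ (1 mol Ca²⁺ ≡ 1 mol CaCO₃): 61,270 / 100.1 g/mol = 612.1 mol.
Mass of CaCl₂: 612.1 × 111 = 67,940 g.

67.9 kg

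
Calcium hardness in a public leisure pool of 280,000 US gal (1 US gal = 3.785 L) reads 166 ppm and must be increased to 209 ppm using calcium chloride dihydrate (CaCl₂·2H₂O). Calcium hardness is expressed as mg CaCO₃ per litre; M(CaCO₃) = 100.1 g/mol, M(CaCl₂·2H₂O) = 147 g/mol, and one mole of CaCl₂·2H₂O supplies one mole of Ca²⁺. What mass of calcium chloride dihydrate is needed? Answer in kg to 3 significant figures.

66.9 kg

Volume: 280,000 US gal × 3.785 L/gal = 1,059,800 L.
Hardness to add: (209 − 166) = 43 mg/L as CaCO₃ × 1,059,800 L = 45,570 g as CaCO₃.
Moles of Ca²⁺ (1 mol Ca²⁺ ≡ 1 mol CaCO₃): 45,570 / 100.1 g/mol = 455.3 mol.
Mass of CaCl₂·2H₂O: 455.3 × 147 = 66,920 g.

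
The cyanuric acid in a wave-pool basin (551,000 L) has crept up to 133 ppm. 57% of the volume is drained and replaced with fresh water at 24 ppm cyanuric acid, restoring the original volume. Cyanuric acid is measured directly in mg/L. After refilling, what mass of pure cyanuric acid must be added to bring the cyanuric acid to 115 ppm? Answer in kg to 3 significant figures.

24.3 kg

After draining 57% and refilling: 133 × 0.43 + 24 × 0.57 = 70.87 ppm.
Deficit to target: 115 − 70.87 = 44.13 mg/L.
Mass: 44.13 mg/L × 551,000 L = 24,320 g cyanuric acid.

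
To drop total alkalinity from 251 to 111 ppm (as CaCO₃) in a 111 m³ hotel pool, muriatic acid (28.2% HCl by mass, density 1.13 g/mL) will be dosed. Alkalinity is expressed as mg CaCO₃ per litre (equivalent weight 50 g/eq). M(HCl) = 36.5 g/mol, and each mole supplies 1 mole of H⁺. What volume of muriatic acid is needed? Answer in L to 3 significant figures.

Volume: 111 m³ = 111,000 L.
Alkalinity to neutralize: (251 − 111) = 140 mg/L as CaCO₃ × 111,000 L = 15,540 g as CaCO₃.
Equivalents of H⁺ required: 15,540 ÷ 50 g/eq = 310.8 eq = 310.8 mol HCl.
Mass of HCl: 310.8 × 36.5 = 11,340 g.
Mass of 28.2% solution: 11,340 / 0.282 = 40,230 g.
Volume: 40,230 g ÷ 1.13 g/mL = 35,600 mL.

35.6 L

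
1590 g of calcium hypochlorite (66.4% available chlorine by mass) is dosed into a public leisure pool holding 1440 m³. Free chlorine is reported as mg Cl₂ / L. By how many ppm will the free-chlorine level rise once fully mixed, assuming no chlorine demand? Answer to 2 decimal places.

0.73 ppm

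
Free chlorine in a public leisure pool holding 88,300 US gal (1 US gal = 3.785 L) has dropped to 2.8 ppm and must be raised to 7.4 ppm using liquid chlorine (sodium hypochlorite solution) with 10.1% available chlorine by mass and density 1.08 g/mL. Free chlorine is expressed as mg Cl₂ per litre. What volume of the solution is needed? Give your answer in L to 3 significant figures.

14.1 L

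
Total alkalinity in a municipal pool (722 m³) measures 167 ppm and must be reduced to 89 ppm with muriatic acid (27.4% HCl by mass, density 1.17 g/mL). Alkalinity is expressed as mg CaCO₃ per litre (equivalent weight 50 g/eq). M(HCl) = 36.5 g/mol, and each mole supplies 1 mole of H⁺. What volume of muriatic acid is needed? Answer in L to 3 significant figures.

Volume: 722 m³ = 722,000 L.
Alkalinity to neutralize: (167 − 89) = 78 mg/L as CaCO₃ × 722,000 L = 56,320 g as CaCO₃.
Equivalents of H⁺ required: 56,320 ÷ 50 g/eq = 1126 eq = 1126 mol HCl.
Mass of HCl: 1126 × 36.5 = 41,110 g.
Mass of 27.4% solution: 41,110 / 0.274 = 150,000 g.
Volume: 150,000 g ÷ 1.17 g/mL = 128,200 mL.

128 L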